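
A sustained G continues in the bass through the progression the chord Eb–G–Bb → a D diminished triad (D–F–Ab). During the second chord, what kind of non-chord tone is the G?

Pedal tone (pedal point).

The harmony at that moment is D diminished triad (D, F, Ab); G is not a chord tone.
It is held over (the same pitch as the preceding G) and then sustained as the same pitch into the next harmony.
Sustained through a change of harmony — a pedal tone.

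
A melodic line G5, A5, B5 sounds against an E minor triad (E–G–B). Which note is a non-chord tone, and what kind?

The harmony at that moment is E minor triad (E, G, B); A5 is not a chord tone.
It is approached by step up from G5 and left by step up to B5.
Step in, step out in the same direction — a passing tone.

A5 is a passing tone.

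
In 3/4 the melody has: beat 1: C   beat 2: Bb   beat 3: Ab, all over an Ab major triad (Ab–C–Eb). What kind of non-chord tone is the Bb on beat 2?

Passing tone.

The harmony at that moment is Ab major triad (Ab, C, Eb); Bb is not a chord tone.
It is approached by step down from C and left by step down to Ab.
Step in, step out in the same direction — a passing tone.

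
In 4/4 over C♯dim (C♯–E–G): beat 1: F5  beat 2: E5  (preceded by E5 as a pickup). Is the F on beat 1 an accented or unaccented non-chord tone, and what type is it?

The harmony at that moment is C♯ diminished triad (C♯, E, G); F5 is not a chord tone.
It is approached by step up from E5 and left by step down to E5.
Step away and step back to the same note — a neighbor tone (upper neighbor).
It falls on the downbeat, so it is accented.

Accented neighbor tone.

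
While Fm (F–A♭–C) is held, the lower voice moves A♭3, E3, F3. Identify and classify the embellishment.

E3 is an appoggiatura.

The harmony at that moment is F minor triad (F, A♭, C); E3 is not a chord tone.
It is approached by leap down from A♭3 and left by step up to F3.
Leap in, step out — an appoggiatura.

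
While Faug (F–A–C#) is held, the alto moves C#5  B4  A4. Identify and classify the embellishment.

B4 is a passing tone.

The harmony at that moment is F augmented triad (F, A, C#); B4 is not a chord tone.
It is approached by step down from C#5 and left by step down to A4.
Step in, step out in the same direction — a passing tone.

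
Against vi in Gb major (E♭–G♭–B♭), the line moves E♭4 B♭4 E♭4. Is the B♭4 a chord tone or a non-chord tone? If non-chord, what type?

Eb minor triad contains E♭, G♭, B♭; B♭ is the fifth, so it is a chord tone.

Chord tone (the fifth of Eb minor triad).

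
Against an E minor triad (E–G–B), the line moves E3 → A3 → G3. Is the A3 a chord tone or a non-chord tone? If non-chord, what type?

Non-chord tone — an appoggiatura.

The harmony at that moment is E minor triad (E, G, B); A3 is not a chord tone.
It is approached by leap up from E3 and left by step down to G3.
Leap in, step out — an appoggiatura.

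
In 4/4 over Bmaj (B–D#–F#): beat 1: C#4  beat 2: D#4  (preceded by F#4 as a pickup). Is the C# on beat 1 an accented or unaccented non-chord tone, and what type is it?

The harmony at that moment is B major triad (B, D#, F#); C#4 is not a chord tone.
It is approached by leap down from F#4 and left by step up to D#4.
Leap in, step out — an appoggiatura.
It falls on the downbeat, so it is accented.

Accented appoggiatura.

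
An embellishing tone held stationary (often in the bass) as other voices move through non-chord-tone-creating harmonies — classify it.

Pedal tone.

Approach: none. Departure: none — a single pitch is sustained while the chords change around it, passing through harmonies that do not contain it.
No melodic motion at all; the dissonance is created entirely by the moving harmonies against the stationary note — a pedal tone (pedal point).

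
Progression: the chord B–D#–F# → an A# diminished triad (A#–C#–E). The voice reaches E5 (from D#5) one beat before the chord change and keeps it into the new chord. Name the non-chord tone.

The harmony at that moment is B major triad (B, D#, F#); E5 is not a chord tone.
It is approached by step up from D#5 and then sustained as the same pitch into the next harmony.
Arriving early and becoming a chord tone when the harmony changes — an anticipation.

E5 is an anticipation.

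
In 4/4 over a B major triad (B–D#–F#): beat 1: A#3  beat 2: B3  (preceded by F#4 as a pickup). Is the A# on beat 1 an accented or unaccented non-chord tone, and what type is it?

The harmony at that moment is B major triad (B, D#, F#); A#3 is not a chord tone.
It is approached by leap down from F#4 and left by step up to B3.
Leap in, step out — an appoggiatura.
It falls on the downbeat, so it is accented.

Accented appoggiatura.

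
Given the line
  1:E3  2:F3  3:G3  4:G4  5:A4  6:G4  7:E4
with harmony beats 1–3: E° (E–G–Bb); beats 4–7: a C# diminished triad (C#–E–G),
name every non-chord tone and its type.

F3 (beat 2) — passing tone; A4 (beat 5) — neighbor tone.

The harmony at that moment is E diminished triad (E, G, Bb); F3 is not a chord tone.
It is approached by step up from E3 and left by step up to G3.
Step in, step out in the same direction — a passing tone.
The harmony at that moment is C# diminished triad (C#, E, G); A4 is not a chord tone.
It is approached by step up from G4 and left by step down to G4.
Step away and step back to the same note — a neighbor tone (upper neighbor).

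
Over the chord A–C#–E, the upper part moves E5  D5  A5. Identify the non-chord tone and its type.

The harmony at that moment is A major triad (A, C#, E); D5 is not a chord tone.
It is approached by step down from E5 and left by leap up to A5.
Step in, leap out — an escape tone.

D5 is an escape tone.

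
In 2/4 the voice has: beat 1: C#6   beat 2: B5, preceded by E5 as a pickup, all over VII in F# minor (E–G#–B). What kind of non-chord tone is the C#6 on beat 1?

Appoggiatura.

The harmony at that moment is E major triad (E, G#, B); C#6 is not a chord tone.
It is approached by leap up from E5 and left by step down to B5.
Leap in, step out, metrically accented — an appoggiatura.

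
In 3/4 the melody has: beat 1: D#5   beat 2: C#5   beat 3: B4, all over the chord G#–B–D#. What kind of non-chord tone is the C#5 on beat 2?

The harmony at that moment is G# minor triad (G#, B, D#); C#5 is not a chord tone.
It is approached by step down from D#5 and left by step down to B4.
Step in, step out in the same direction — a passing tone.

Passing tone.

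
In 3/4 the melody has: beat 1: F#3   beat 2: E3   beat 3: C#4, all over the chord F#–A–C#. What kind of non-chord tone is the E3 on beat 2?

Escape tone.

The harmony at that moment is F# minor triad (F#, A, C#); E3 is not a chord tone.
It is approached by step down from F#3 and left by leap up to C#4.
Step in, leap out, on a weak beat — an escape tone.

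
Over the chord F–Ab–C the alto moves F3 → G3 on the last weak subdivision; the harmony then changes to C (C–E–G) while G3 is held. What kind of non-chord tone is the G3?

The harmony at that moment is F minor triad (F, Ab, C); G3 is not a chord tone.
It is approached by step up from F3 and then sustained as the same pitch into the next harmony.
Arriving early and becoming a chord tone when the harmony changes — an anticipation.

G3 is an anticipation.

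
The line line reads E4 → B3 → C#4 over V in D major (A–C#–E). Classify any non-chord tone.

The harmony at that moment is A major triad (A, C#, E); B3 is not a chord tone.
It is approached by leap down from E4 and left by step up to C#4.
Leap in, step out — an appoggiatura.

B3 is an appoggiatura.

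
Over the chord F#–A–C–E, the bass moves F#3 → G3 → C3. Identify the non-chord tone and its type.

The harmony at that moment is F# half-diminished seventh chord (F#, A, C, E); G3 is not a chord tone.
It is approached by step up from F#3 and left by leap down to C3.
Step in, leap out — an escape tone.

G3 is an escape tone.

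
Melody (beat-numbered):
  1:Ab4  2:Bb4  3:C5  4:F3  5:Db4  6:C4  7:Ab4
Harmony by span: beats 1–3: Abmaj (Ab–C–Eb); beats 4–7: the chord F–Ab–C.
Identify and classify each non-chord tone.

Bb4 (beat 2) — passing tone; Db4 (beat 5) — appoggiatura.

The harmony at that moment is Ab major triad (Ab, C, Eb); Bb4 is not a chord tone.
It is approached by step up from Ab4 and left by step up to C5.
Step in, step out in the same direction — a passing tone.
The harmony at that moment is F minor triad (F, Ab, C); Db4 is not a chord tone.
It is approached by leap up from F3 and left by step down to C4.
Leap in, step out — an appoggiatura.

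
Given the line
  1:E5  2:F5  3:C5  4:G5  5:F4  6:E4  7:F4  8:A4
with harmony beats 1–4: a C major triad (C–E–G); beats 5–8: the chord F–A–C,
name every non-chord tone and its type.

The harmony at that moment is C major triad (C, E, G); F5 is not a chord tone.
It is approached by step up from E5 and left by leap down to C5.
Step in, leap out — an escape tone.
The harmony at that moment is F major triad (F, A, C); E4 is not a chord tone.
It is approached by step down from F4 and left by step up to F4.
Step away and step back to the same note — a neighbor tone (lower neighbor).

F5 (beat 2) — escape tone; E4 (beat 6) — neighbor tone.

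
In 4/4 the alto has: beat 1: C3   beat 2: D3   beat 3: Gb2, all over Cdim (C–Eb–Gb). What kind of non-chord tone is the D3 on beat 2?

The harmony at that moment is C diminished triad (C, Eb, Gb); D3 is not a chord tone.
It is approached by step up from C3 and left by leap down to Gb2.
Step in, leap out, on a weak beat — an escape tone.

Escape tone.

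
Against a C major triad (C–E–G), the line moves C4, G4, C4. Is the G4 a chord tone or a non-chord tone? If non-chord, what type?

C major triad contains C, E, G; G is the fifth, so it is a chord tone.

Chord tone (the fifth of C major triad).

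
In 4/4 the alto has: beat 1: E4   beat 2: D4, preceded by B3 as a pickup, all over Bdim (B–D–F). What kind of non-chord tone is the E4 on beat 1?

Appoggiatura.

The harmony at that moment is B diminished triad (B, D, F); E4 is not a chord tone.
It is approached by leap up from B3 and left by step down to D4.
Leap in, step out, metrically accented — an appoggiatura.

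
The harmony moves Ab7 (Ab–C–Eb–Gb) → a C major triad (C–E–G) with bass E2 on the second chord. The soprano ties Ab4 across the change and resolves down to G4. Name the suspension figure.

4–3 suspension.

At the second chord the bass is E2. The suspended Ab4 lies a fourth above the bass; after resolving down by step to G4, the interval above the bass becomes a third.
Suspension figures are named by those two intervals: 4–3.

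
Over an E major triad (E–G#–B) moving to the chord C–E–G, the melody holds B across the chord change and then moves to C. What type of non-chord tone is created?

The harmony at that moment is C major triad (C, E, G); B is not a chord tone.
It is held over (the same pitch as the preceding B) and left by step up to C.
Held over from the previous chord and resolving up by step — a retardation.

B is a retardation.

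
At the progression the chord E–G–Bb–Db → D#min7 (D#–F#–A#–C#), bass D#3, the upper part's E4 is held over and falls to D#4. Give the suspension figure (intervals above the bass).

9–8 suspension.

At the second chord the bass is D#3. The suspended E4 lies a ninth above the bass; after resolving down by step to D#4, the interval above the bass becomes an octave.
Suspension figures are named by those two intervals: 9–8.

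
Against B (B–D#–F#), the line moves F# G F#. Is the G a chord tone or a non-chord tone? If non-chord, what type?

The harmony at that moment is B major triad (B, D#, F#); G is not a chord tone.
It is approached by step up from F# and left by step down to F#.
Step away and step back to the same note — a neighbor tone (upper neighbor).

Non-chord tone — a neighbor tone.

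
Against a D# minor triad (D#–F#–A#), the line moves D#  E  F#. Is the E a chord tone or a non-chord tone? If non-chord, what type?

Non-chord tone — a passing tone.

The harmony at that moment is D# minor triad (D#, F#, A#); E is not a chord tone.
It is approached by step up from D# and left by step up to F#.
Step in, step out in the same direction — a passing tone.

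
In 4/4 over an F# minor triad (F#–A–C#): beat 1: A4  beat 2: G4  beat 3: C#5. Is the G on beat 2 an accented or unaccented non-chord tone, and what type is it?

The harmony at that moment is F# minor triad (F#, A, C#); G4 is not a chord tone.
It is approached by step down from A4 and left by leap up to C#5.
Step in, leap out — an escape tone.
It falls on a weak beat, so it is unaccented.

Unaccented escape tone.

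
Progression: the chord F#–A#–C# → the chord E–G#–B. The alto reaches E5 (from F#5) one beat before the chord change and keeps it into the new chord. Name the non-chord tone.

E5 is an anticipation.

The harmony at that moment is F# major triad (F#, A#, C#); E5 is not a chord tone.
It is approached by step down from F#5 and then sustained as the same pitch into the next harmony.
Arriving early and becoming a chord tone when the harmony changes — an anticipation.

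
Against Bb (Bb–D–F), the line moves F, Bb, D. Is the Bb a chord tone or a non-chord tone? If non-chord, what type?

Bb major triad contains Bb, D, F; Bb is the root, so it is a chord tone.

Chord tone (the root of Bb major triad).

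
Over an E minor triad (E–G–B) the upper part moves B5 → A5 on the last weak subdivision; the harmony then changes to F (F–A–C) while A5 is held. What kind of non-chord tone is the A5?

A5 is an anticipation.

The harmony at that moment is E minor triad (E, G, B); A5 is not a chord tone.
It is approached by step down from B5 and then sustained as the same pitch into the next harmony.
Arriving early and becoming a chord tone when the harmony changes — an anticipation.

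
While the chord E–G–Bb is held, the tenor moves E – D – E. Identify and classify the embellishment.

The harmony at that moment is E diminished triad (E, G, Bb); D is not a chord tone.
It is approached by step down from E and left by step up to E.
Step away and step back to the same note — a neighbor tone (lower neighbor).

D is a neighbor tone.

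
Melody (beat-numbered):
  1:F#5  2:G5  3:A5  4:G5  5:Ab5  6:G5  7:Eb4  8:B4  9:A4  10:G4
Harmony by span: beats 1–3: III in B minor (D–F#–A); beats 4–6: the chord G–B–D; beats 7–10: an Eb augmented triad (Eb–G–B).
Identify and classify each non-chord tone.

G5 (beat 2) — passing tone; Ab5 (beat 5) — neighbor tone; A4 (beat 9) — passing tone.

The harmony at that moment is D major triad (D, F#, A); G5 is not a chord tone.
It is approached by step up from F#5 and left by step up to A5.
Step in, step out in the same direction — a passing tone.
The harmony at that moment is G major triad (G, B, D); Ab5 is not a chord tone.
It is approached by step up from G5 and left by step down to G5.
Step away and step back to the same note — a neighbor tone (upper neighbor).
The harmony at that moment is Eb augmented triad (Eb, G, B); A4 is not a chord tone.
It is approached by step down from B4 and left by step down to G4.
Step in, step out in the same direction — a passing tone.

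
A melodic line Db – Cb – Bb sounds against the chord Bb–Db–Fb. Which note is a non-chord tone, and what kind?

The harmony at that moment is Bb diminished triad (Bb, Db, Fb); Cb is not a chord tone.
It is approached by step down from Db and left by step down to Bb.
Step in, step out in the same direction — a passing tone.

Cb is a passing tone.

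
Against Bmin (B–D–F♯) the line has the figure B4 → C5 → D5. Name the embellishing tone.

The harmony at that moment is B minor triad (B, D, F♯); C5 is not a chord tone.
It is approached by step up from B4 and left by step up to D5.
Step in, step out in the same direction — a passing tone.

C5 is a passing tone.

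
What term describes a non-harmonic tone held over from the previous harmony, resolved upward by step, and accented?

Retardation.

Approach: by preparation — the pitch is first a chord tone, then held (tied or repeated) while the harmony changes under it. Departure: up by step. Metric position: strong.
A prepared dissonance that resolves upward by step — a retardation. (The same figure resolving downward would be a suspension.)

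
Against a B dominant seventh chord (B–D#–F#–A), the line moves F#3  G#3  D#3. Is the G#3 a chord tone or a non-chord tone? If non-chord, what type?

The harmony at that moment is B dominant seventh chord (B, D#, F#, A); G#3 is not a chord tone.
It is approached by step up from F#3 and left by leap down to D#3.
Step in, leap out — an escape tone.

Non-chord tone — an escape tone.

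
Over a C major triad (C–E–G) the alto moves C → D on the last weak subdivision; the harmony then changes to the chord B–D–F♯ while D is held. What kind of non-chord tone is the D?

The harmony at that moment is C major triad (C, E, G); D is not a chord tone.
It is approached by step up from C and then sustained as the same pitch into the next harmony.
Arriving early and becoming a chord tone when the harmony changes — an anticipation.

D is an anticipation.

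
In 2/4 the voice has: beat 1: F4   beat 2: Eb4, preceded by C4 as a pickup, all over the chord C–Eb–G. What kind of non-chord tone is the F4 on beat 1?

Appoggiatura.

The harmony at that moment is C minor triad (C, Eb, G); F4 is not a chord tone.
It is approached by leap up from C4 and left by step down to Eb4.
Leap in, step out, metrically accented — an appoggiatura.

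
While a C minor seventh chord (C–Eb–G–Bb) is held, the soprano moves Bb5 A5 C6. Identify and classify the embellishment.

The harmony at that moment is C minor seventh chord (C, Eb, G, Bb); A5 is not a chord tone.
It is approached by step down from Bb5 and left by leap up to C6.
Step in, leap out — an escape tone.

A5 is an escape tone.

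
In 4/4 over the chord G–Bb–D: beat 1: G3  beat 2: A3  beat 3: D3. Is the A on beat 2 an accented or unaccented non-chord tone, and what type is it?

The harmony at that moment is G minor triad (G, Bb, D); A3 is not a chord tone.
It is approached by step up from G3 and left by leap down to D3.
Step in, leap out — an escape tone.
It falls on a weak beat, so it is unaccented.

Unaccented escape tone.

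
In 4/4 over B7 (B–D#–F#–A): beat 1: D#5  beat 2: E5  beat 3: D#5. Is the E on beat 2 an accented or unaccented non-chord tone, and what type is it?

The harmony at that moment is B dominant seventh chord (B, D#, F#, A); E5 is not a chord tone.
It is approached by step up from D#5 and left by step down to D#5.
Step away and step back to the same note — a neighbor tone (upper neighbor).
It falls on a weak beat, so it is unaccented.

Unaccented neighbor tone.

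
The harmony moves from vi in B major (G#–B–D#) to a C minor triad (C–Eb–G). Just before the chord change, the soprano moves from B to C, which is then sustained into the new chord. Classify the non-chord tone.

The harmony at that moment is G# minor triad (G#, B, D#); C is not a chord tone.
It is approached by step up from B and then sustained as the same pitch into the next harmony.
Arriving early and becoming a chord tone when the harmony changes — an anticipation.

C is an anticipation.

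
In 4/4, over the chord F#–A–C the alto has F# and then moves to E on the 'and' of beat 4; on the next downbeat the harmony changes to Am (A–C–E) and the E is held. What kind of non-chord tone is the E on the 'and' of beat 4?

Anticipation.

The harmony at that moment is F# diminished triad (F#, A, C); E is not a chord tone.
It is approached by step down from F# and then sustained as the same pitch into the next harmony.
Arriving early and becoming a chord tone when the harmony changes — an anticipation.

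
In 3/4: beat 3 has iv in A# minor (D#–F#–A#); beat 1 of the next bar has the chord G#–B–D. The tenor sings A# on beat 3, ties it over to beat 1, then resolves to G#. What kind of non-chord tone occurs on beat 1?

The harmony at that moment is G# diminished triad (G#, B, D); A# is not a chord tone.
It is held over (the same pitch as the preceding A#) and left by step down to G#.
Held over from the previous chord and resolving down by step — a suspension.

Suspension.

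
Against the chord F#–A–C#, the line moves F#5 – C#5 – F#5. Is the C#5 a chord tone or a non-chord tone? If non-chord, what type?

Chord tone (the fifth of F# minor triad).

F# minor triad contains F#, A, C#; C# is the fifth, so it is a chord tone.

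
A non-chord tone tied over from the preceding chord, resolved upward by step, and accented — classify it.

Retardation.

Approach: by preparation — the pitch is first a chord tone, then held (tied or repeated) while the harmony changes under it. Departure: up by step. Metric position: strong.
A prepared dissonance that resolves upward by step — a retardation. (The same figure resolving downward would be a suspension.)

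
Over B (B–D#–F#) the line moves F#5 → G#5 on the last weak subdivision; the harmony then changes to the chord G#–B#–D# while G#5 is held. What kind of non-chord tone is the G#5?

The harmony at that moment is B major triad (B, D#, F#); G#5 is not a chord tone.
It is approached by step up from F#5 and then sustained as the same pitch into the next harmony.
Arriving early and becoming a chord tone when the harmony changes — an anticipation.

G#5 is an anticipation.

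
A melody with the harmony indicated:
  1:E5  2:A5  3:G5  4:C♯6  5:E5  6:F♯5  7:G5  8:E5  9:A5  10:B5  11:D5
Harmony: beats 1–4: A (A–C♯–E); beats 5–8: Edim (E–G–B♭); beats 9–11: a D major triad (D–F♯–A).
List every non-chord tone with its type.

G5 (beat 3) — escape tone; F♯5 (beat 6) — passing tone; B5 (beat 10) — escape tone.

The harmony at that moment is A major triad (A, C♯, E); G5 is not a chord tone.
It is approached by step down from A5 and left by leap up to C♯6.
Step in, leap out — an escape tone.
The harmony at that moment is E diminished triad (E, G, B♭); F♯5 is not a chord tone.
It is approached by step up from E5 and left by step up to G5.
Step in, step out in the same direction — a passing tone.
The harmony at that moment is D major triad (D, F♯, A); B5 is not a chord tone.
It is approached by step up from A5 and left by leap down to D5.
Step in, leap out — an escape tone.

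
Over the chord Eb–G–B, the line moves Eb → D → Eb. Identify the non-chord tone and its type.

D is a neighbor tone.

The harmony at that moment is Eb augmented triad (Eb, G, B); D is not a chord tone.
It is approached by step down from Eb and left by step up to Eb.
Step away and step back to the same note — a neighbor tone (lower neighbor).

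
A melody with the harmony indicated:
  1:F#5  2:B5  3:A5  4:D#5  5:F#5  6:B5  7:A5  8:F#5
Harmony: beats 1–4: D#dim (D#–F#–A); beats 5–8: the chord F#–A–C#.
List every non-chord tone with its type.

B5 (beat 2) — appoggiatura; B5 (beat 6) — appoggiatura.

The harmony at that moment is D# diminished triad (D#, F#, A); B5 is not a chord tone.
It is approached by leap up from F#5 and left by step down to A5.
Leap in, step out — an appoggiatura.
The harmony at that moment is F# minor triad (F#, A, C#); B5 is not a chord tone.
It is approached by leap up from F#5 and left by step down to A5.
Leap in, step out — an appoggiatura.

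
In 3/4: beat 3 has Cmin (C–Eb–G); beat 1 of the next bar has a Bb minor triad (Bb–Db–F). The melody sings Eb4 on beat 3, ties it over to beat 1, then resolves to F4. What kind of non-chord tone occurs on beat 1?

Retardation.

The harmony at that moment is Bb minor triad (Bb, Db, F); Eb4 is not a chord tone.
It is held over (the same pitch as the preceding Eb4) and left by step up to F4.
Held over from the previous chord and resolving up by step — a retardation.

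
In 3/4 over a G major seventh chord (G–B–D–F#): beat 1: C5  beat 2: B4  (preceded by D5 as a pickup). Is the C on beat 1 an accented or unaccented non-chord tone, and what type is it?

The harmony at that moment is G major seventh chord (G, B, D, F#); C5 is not a chord tone.
It is approached by step down from D5 and left by step down to B4.
Step in, step out in the same direction — a passing tone.
It falls on the downbeat, so it is accented.

Accented passing tone.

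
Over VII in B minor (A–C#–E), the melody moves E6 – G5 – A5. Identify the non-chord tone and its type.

G5 is an appoggiatura.

The harmony at that moment is A major triad (A, C#, E); G5 is not a chord tone.
It is approached by leap down from E6 and left by step up to A5.
Leap in, step out — an appoggiatura.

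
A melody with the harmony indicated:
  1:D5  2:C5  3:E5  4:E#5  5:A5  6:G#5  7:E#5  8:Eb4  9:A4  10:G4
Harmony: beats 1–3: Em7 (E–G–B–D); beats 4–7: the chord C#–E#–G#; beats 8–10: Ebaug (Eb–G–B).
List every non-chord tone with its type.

The harmony at that moment is E minor seventh chord (E, G, B, D); C5 is not a chord tone.
It is approached by step down from D5 and left by leap up to E5.
Step in, leap out — an escape tone.
The harmony at that moment is C# major triad (C#, E#, G#); A5 is not a chord tone.
It is approached by leap up from E#5 and left by step down to G#5.
Leap in, step out — an appoggiatura.
The harmony at that moment is Eb augmented triad (Eb, G, B); A4 is not a chord tone.
It is approached by leap up from Eb4 and left by step down to G4.
Leap in, step out — an appoggiatura.

C5 (beat 2) — escape tone; A5 (beat 5) — appoggiatura; A4 (beat 9) — appoggiatura.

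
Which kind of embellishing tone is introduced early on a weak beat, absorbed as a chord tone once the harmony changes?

Approach: ahead of the chord change (typically by step), so it is dissonant against the current harmony. Departure: none — the same pitch is restated or held and is a chord tone of the new harmony.
Dissonant first, consonant once the harmony catches up: the note simply arrives early — an anticipation. (The reverse timing, consonant first and dissonant after the change, would be a suspension or retardation.)

Anticipation.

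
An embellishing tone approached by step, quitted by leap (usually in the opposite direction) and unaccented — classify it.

Escape tone.

Approach: by step. Departure: by leap. Metric position: weak.
Step in, leap out, from a weak position — an escape tone (échappée). (It is the mirror image of the appoggiatura, which leaps in and steps out on a strong beat.)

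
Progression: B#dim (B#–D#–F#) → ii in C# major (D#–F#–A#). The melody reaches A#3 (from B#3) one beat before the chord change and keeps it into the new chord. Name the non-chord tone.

A#3 is an anticipation.

The harmony at that moment is B# diminished triad (B#, D#, F#); A#3 is not a chord tone.
It is approached by step down from B#3 and then sustained as the same pitch into the next harmony.
Arriving early and becoming a chord tone when the harmony changes — an anticipation.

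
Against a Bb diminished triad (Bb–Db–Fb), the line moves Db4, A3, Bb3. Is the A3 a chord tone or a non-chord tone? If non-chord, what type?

The harmony at that moment is Bb diminished triad (Bb, Db, Fb); A3 is not a chord tone.
It is approached by leap down from Db4 and left by step up to Bb3.
Leap in, step out — an appoggiatura.

Non-chord tone — an appoggiatura.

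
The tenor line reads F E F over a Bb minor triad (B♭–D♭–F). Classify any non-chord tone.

E is a neighbor tone.

The harmony at that moment is B♭ minor triad (B♭, D♭, F); E is not a chord tone.
It is approached by step down from F and left by step up to F.
Step away and step back to the same note — a neighbor tone (lower neighbor).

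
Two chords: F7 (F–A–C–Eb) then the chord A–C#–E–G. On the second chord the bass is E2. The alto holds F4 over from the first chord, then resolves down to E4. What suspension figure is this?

At the second chord the bass is E2. The suspended F4 lies a ninth above the bass; after resolving down by step to E4, the interval above the bass becomes an octave.
Suspension figures are named by those two intervals: 9–8.

9–8 suspension.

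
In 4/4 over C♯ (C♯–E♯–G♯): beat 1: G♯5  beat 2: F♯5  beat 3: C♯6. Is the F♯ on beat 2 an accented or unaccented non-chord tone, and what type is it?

The harmony at that moment is C♯ major triad (C♯, E♯, G♯); F♯5 is not a chord tone.
It is approached by step down from G♯5 and left by leap up to C♯6.
Step in, leap out — an escape tone.
It falls on a weak beat, so it is unaccented.

Unaccented escape tone.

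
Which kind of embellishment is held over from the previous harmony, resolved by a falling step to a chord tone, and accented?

Suspension.

Approach: by preparation — the pitch is first a chord tone, then held (tied or repeated) while the harmony changes under it. Departure: down by step. Metric position: strong.
A prepared dissonance that resolves downward by step — a suspension. (The same figure resolving upward would be a retardation.)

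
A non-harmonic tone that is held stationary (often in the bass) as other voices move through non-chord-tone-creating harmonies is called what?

Pedal tone.

Approach: none. Departure: none — a single pitch is sustained while the chords change around it, passing through harmonies that do not contain it.
No melodic motion at all; the dissonance is created entirely by the moving harmonies against the stationary note — a pedal tone (pedal point).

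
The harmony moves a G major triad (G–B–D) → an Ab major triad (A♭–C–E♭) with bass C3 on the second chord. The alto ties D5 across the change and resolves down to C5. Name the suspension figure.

9–8 suspension.

At the second chord the bass is C3. The suspended D5 lies a ninth above the bass; after resolving down by step to C5, the interval above the bass becomes an octave.
Suspension figures are named by those two intervals: 9–8.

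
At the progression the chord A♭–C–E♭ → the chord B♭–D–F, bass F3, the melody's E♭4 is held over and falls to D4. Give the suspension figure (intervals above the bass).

7–6 suspension.

At the second chord the bass is F3. The suspended E♭4 lies a seventh above the bass; after resolving down by step to D4, the interval above the bass becomes a sixth.
Suspension figures are named by those two intervals: 7–6.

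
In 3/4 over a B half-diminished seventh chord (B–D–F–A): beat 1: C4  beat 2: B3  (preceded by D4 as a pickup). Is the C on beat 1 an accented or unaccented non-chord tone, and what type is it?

Accented passing tone.

The harmony at that moment is B half-diminished seventh chord (B, D, F, A); C4 is not a chord tone.
It is approached by step down from D4 and left by step down to B3.
Step in, step out in the same direction — a passing tone.
It falls on the downbeat, so it is accented.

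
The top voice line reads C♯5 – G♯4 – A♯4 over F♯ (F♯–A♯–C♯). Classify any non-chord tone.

The harmony at that moment is F♯ major triad (F♯, A♯, C♯); G♯4 is not a chord tone.
It is approached by leap down from C♯5 and left by step up to A♯4.
Leap in, step out — an appoggiatura.

G♯4 is an appoggiatura.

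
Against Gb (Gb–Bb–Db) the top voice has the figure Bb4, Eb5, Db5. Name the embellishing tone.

Eb5 is an appoggiatura.

The harmony at that moment is Gb major triad (Gb, Bb, Db); Eb5 is not a chord tone.
It is approached by leap up from Bb4 and left by step down to Db5.
Leap in, step out — an appoggiatura.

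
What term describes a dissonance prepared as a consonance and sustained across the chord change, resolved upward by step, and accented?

Retardation.

Approach: by preparation — the pitch is first a chord tone, then held (tied or repeated) while the harmony changes under it. Departure: up by step. Metric position: strong.
A prepared dissonance that resolves upward by step — a retardation. (The same figure resolving downward would be a suspension.)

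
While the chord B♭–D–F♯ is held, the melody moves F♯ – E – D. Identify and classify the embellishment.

The harmony at that moment is B♭ augmented triad (B♭, D, F♯); E is not a chord tone.
It is approached by step down from F♯ and left by step down to D.
Step in, step out in the same direction — a passing tone.

E is a passing tone.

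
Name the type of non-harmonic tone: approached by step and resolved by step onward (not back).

Approach: by step. Departure: by step, continuing in the same direction.
Stepwise on both sides with no change of direction means the note fills in the space between two different chord tones — a passing tone. (Had it turned back to its starting note it would be a neighbor tone instead.)

Passing tone.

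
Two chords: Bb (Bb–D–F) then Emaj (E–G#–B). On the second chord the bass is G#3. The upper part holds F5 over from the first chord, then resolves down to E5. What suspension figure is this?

7–6 suspension.

At the second chord the bass is G#3. The suspended F5 lies a seventh above the bass; after resolving down by step to E5, the interval above the bass becomes a sixth.
Suspension figures are named by those two intervals: 7–6.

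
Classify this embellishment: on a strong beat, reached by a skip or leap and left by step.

Appoggiatura.

Approach: by leap. Departure: by step. Metric position: strong.
Leap in, step out, in a metrically strong position — an appoggiatura. (It is the mirror image of the escape tone, which steps in and leaps out from a weak position.)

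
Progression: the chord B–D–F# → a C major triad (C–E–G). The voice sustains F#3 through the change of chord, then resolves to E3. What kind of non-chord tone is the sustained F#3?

The harmony at that moment is C major triad (C, E, G); F#3 is not a chord tone.
It is held over (the same pitch as the preceding F#3) and left by step down to E3.
Held over from the previous chord and resolving down by step — a suspension.

F#3 is a suspension.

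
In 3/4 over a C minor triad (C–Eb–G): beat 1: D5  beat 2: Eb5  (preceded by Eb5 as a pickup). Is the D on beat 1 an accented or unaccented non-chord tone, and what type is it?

The harmony at that moment is C minor triad (C, Eb, G); D5 is not a chord tone.
It is approached by step down from Eb5 and left by step up to Eb5.
Step away and step back to the same note — a neighbor tone (lower neighbor).
It falls on the downbeat, so it is accented.

Accented neighbor tone.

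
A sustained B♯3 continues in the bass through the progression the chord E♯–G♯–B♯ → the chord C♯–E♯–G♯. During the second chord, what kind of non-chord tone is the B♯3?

The harmony at that moment is C♯ major triad (C♯, E♯, G♯); B♯3 is not a chord tone.
It is held over (the same pitch as the preceding B♯3) and then sustained as the same pitch into the next harmony.
Sustained through a change of harmony — a pedal tone.

Pedal tone (pedal point).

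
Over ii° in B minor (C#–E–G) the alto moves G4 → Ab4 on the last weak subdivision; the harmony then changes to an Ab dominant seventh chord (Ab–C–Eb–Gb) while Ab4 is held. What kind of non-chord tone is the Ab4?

The harmony at that moment is C# diminished triad (C#, E, G); Ab4 is not a chord tone.
It is approached by step up from G4 and then sustained as the same pitch into the next harmony.
Arriving early and becoming a chord tone when the harmony changes — an anticipation.

Ab4 is an anticipation.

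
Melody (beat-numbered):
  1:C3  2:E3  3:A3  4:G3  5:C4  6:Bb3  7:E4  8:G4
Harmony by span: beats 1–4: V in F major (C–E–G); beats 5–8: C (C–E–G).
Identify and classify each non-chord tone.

A3 (beat 3) — appoggiatura; Bb3 (beat 6) — escape tone.

The harmony at that moment is C major triad (C, E, G); A3 is not a chord tone.
It is approached by leap up from E3 and left by step down to G3.
Leap in, step out — an appoggiatura.
The harmony at that moment is C major triad (C, E, G); Bb3 is not a chord tone.
It is approached by step down from C4 and left by leap up to E4.
Step in, leap out — an escape tone.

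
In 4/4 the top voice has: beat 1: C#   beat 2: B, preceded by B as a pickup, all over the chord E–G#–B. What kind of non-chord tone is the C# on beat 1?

The harmony at that moment is E major triad (E, G#, B); C# is not a chord tone.
It is approached by step up from B and left by step down to B.
Step away and step back to the same note — a neighbor tone (upper neighbor).

Upper neighbor tone.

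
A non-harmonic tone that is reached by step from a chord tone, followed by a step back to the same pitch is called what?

Approach: by step. Departure: by step in the opposite direction, back to the starting pitch.
Stepwise on both sides but reversing to return to the same chord tone — a neighbor tone. (Had it continued onward in the same direction it would be a passing tone instead.)

Neighbor tone.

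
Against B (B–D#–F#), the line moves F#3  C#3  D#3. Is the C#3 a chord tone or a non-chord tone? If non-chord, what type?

Non-chord tone — an appoggiatura.

The harmony at that moment is B major triad (B, D#, F#); C#3 is not a chord tone.
It is approached by leap down from F#3 and left by step up to D#3.
Leap in, step out — an appoggiatura.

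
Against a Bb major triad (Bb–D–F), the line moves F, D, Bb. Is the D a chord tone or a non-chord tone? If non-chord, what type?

Chord tone (the third of Bb major triad).

Bb major triad contains Bb, D, F; D is the third, so it is a chord tone.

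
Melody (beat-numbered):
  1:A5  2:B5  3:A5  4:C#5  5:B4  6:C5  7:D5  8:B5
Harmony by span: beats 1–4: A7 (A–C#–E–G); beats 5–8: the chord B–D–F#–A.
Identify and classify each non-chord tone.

B5 (beat 2) — neighbor tone; C5 (beat 6) — passing tone.

The harmony at that moment is A dominant seventh chord (A, C#, E, G); B5 is not a chord tone.
It is approached by step up from A5 and left by step down to A5.
Step away and step back to the same note — a neighbor tone (upper neighbor).
The harmony at that moment is B minor seventh chord (B, D, F#, A); C5 is not a chord tone.
It is approached by step up from B4 and left by step up to D5.
Step in, step out in the same direction — a passing tone.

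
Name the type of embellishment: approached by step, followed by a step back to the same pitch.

Approach: by step. Departure: by step in the opposite direction, back to the starting pitch.
Stepwise on both sides but reversing to return to the same chord tone — a neighbor tone. (Had it continued onward in the same direction it would be a passing tone instead.)

Neighbor tone.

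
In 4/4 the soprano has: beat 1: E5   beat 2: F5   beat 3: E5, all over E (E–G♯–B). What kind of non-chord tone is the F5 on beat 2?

The harmony at that moment is E major triad (E, G♯, B); F5 is not a chord tone.
It is approached by step up from E5 and left by step down to E5.
Step away and step back to the same note — a neighbor tone (upper neighbor).

Upper neighbor tone.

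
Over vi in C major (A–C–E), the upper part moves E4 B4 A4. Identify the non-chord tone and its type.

The harmony at that moment is A minor triad (A, C, E); B4 is not a chord tone.
It is approached by leap up from E4 and left by step down to A4.
Leap in, step out — an appoggiatura.

B4 is an appoggiatura.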